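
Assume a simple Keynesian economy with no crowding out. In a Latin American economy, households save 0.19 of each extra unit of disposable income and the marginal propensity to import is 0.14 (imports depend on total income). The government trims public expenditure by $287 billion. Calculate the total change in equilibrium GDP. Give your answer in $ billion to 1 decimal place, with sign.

MPC = 1 − MPS = 1 − 0.19 = 0.81.
Expenditure multiplier = 1/(1 − c + m) = 1/(1 − 0.81 + 0.14) = 1/0.33 ≈ 3.03.
ΔY = k × ΔG = (−$287 billion) / 0.33 ≈ −$869.7 billion.

−$869.7 billion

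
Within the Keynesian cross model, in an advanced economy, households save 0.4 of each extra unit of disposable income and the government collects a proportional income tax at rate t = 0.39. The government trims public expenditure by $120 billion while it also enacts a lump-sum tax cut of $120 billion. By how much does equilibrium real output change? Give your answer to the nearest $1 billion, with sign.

MPC = 1 − MPS = 1 − 0.4 = 0.6.
Expenditure multiplier = 1/(1 − c(1−t)) = 1/(1 − 0.6×0.61) = 1/0.634 ≈ 1.577.
ΔG contributes k·ΔG = (−$120 billion) / 0.634 ≈ −$189.3 billion.
ΔT of −$120 billion changes first-round spending by −c·ΔT = +$72 billion, contributing k·(−c·ΔT) = (+$72 billion) / 0.634 ≈ +$113.6 billion.
Net ΔY = k(ΔG − c·ΔT) = (−$48 billion) / 0.634 ≈ −$76 billion.

−$76 billion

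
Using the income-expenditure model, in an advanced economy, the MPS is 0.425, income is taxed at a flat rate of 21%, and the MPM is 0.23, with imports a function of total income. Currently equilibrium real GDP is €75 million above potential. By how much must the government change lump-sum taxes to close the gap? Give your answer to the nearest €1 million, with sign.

+€101 million

MPC = 1 − MPS = 1 − 0.425 = 0.575.
Spending multiplier = 1/(1 − c(1−t) + m) = 1/(1 − 0.575×0.79 + 0.23) = 1/0.77575 ≈ 1.289.
Tax multiplier = −c·k = −0.575/0.77575 ≈ −0.741. Need ΔY = −€75 million, so ΔT = ΔY/(−c·k) = −(−€75 million) × 0.77575 / 0.575 ≈ +€101 million.
The government should raise lump-sum taxes by €101 million.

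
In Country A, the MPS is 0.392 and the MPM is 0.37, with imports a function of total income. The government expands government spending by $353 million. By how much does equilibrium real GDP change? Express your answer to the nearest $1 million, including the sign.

MPC = 1 − MPS = 1 − 0.392 = 0.608.
Spending multiplier = 1/(1 − c + m) = 1/(1 − 0.608 + 0.37) = 1/0.762 ≈ 1.312.
ΔY = k × ΔG = (+$353 million) / 0.762 ≈ +$463 million.

+$463 million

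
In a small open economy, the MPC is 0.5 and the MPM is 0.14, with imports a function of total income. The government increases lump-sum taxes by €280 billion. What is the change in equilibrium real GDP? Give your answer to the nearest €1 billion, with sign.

A lump-sum tax change of +€280 billion shifts disposable income by −€280 billion; first-round consumption changes by −c × ΔT = −0.5 × (+€280 billion) = −€140 billion.
Expenditure multiplier = 1/(1 − c + m) = 1/(1 − 0.5 + 0.14) = 1/0.64 ≈ 1.563.
The tax multiplier is −c × k ≈ −0.781, so ΔY = k × (−c·ΔT) = (−€140 billion) / 0.64 ≈ −€219 billion.

−€219 billion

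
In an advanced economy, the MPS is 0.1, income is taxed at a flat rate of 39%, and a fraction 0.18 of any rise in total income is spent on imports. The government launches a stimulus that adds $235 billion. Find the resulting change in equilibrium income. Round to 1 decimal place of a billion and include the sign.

+$372.4 billion

MPC = 1 − MPS = 1 − 0.1 = 0.9.
Spending multiplier = 1/(1 − c(1−t) + m) = 1/(1 − 0.9×0.61 + 0.18) = 1/0.631 ≈ 1.585.
ΔY = k × ΔG = (+$235 billion) / 0.631 ≈ +$372.4 billion.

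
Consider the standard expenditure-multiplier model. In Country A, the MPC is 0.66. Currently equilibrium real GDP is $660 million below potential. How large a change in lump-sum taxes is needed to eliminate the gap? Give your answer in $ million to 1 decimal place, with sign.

−$340.0 million

Spending multiplier = 1/(1 − MPC) = 1/(1 − 0.66) = 1/0.34 ≈ 2.941.
Tax multiplier = −c·k = −0.66/0.34 ≈ −1.941. Need ΔY = +$660 million, so ΔT = ΔY/(−c·k) = −(+$660 million) × 0.34 / 0.66 = −$340 million.
The government should cut lump-sum taxes by $340 million.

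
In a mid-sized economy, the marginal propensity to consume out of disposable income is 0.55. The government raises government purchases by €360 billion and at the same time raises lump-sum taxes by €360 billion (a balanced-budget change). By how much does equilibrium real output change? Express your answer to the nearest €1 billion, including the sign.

+€360 billion

Expenditure multiplier = 1/(1 − MPC) = 1/(1 − 0.55) = 1/0.45 ≈ 2.222.
ΔG contributes k·ΔG = (+€360 billion) / 0.45 = +€800 billion.
ΔT of +€360 billion changes first-round spending by −c·ΔT = −€198 billion, contributing k·(−c·ΔT) = (−€198 billion) / 0.45 = −€440 billion.
With ΔG = ΔT and no other leakages, the balanced-budget multiplier is 1, so ΔY = ΔG = +€360 billion.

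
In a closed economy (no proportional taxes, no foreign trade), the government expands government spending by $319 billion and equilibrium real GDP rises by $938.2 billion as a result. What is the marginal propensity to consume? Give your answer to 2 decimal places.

Implied spending multiplier k = ΔY/ΔG = 938.2/319 ≈ 2.9411.
Since k = 1/(1 − MPC), MPC = 1 − 1/k = 1 − ΔG/ΔY = 1 − 319/938.2 ≈ 0.66.

0.66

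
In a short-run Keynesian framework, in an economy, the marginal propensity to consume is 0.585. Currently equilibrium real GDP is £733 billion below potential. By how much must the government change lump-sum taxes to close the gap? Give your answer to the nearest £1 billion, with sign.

−£520 billion

Spending multiplier = 1/(1 − MPC) = 1/(1 − 0.585) = 1/0.415 ≈ 2.41.
Tax multiplier = −c·k = −0.585/0.415 ≈ −1.41. Need ΔY = +£733 billion, so ΔT = ΔY/(−c·k) = −(+£733 billion) × 0.415 / 0.585 ≈ −£520 billion.
The government should cut lump-sum taxes by £520 billion.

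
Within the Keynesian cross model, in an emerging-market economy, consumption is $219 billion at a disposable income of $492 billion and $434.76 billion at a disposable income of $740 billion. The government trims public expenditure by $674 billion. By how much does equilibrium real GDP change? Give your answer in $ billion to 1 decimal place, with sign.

MPC = ΔC/ΔYd = (434.76 − 219)/(740 − 492) = 215.76/248 = 0.87.
Expenditure multiplier = 1/(1 − MPC) = 1/(1 − 0.87) = 1/0.13 ≈ 7.692.
ΔY = k × ΔG = (−$674 billion) / 0.13 ≈ −$5,184.6 billion.

−$5,184.6 billion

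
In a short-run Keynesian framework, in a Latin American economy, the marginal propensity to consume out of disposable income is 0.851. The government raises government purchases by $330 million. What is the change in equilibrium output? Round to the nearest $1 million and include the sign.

Government-spending multiplier = 1/(1 − MPC) = 1/(1 − 0.851) = 1/0.149 ≈ 6.711.
ΔY = k × ΔG = (+$330 million) / 0.149 ≈ +$2,215 million.

+$2,215 million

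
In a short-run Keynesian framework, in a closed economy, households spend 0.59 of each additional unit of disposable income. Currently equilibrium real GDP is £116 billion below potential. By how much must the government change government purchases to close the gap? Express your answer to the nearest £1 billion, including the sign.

Spending multiplier = 1/(1 − MPC) = 1/(1 − 0.59) = 1/0.41 ≈ 2.439.
Need ΔY = +£116 billion, so ΔG = ΔY/k = (+£116 billion) × 0.41 ≈ +£48 billion.
The government should increase government purchases by £48 billion.

+£48 billion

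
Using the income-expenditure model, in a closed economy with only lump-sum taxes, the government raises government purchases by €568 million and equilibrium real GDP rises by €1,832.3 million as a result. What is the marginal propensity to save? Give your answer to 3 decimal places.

Implied spending multiplier k = ΔY/ΔG = 1,832.3/568 ≈ 3.2259.
Since k = 1/(1 − MPC), MPC = 1 − 1/k = 1 − ΔG/ΔY = 1 − 568/1,832.3 ≈ 0.690.
MPS = 1 − MPC = 0.310.

0.310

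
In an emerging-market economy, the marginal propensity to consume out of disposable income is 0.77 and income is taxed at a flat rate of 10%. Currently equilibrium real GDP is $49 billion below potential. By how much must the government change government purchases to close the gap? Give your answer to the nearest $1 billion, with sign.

+$15 billion

Spending multiplier = 1/(1 − c(1−t)) = 1/(1 − 0.77×0.9) = 1/0.307 ≈ 3.257.
Need ΔY = +$49 billion, so ΔG = ΔY/k = (+$49 billion) × 0.307 ≈ +$15 billion.
The government should increase government purchases by $15 billion.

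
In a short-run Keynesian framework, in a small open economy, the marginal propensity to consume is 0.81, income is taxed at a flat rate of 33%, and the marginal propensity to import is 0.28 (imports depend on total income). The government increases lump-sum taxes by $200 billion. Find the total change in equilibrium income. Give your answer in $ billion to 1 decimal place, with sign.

−$219.7 billion

A lump-sum tax change of +$200 billion shifts disposable income by −$200 billion; first-round consumption changes by −c × ΔT = −0.81 × (+$200 billion) = −$162 billion.
Expenditure multiplier = 1/(1 − c(1−t) + m) = 1/(1 − 0.81×0.67 + 0.28) = 1/0.7373 ≈ 1.356.
The tax multiplier is −c × k ≈ −1.099, so ΔY = k × (−c·ΔT) = (−$162 billion) / 0.7373 ≈ −$219.7 billion.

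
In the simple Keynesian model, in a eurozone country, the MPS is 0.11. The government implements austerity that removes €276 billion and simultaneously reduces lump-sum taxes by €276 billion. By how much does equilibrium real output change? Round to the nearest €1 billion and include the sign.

MPC = 1 − MPS = 1 − 0.11 = 0.89.
Expenditure multiplier = 1/(1 − MPC) = 1/(1 − 0.89) = 1/0.11 ≈ 9.091.
ΔG contributes k·ΔG = (−€276 billion) / 0.11 ≈ −€2,509.1 billion.
ΔT of −€276 billion changes first-round spending by −c·ΔT = +€245.64 billion, contributing k·(−c·ΔT) = (+€245.64 billion) / 0.11 ≈ +€2,233.1 billion.
With ΔG = ΔT and no other leakages, the balanced-budget multiplier is 1, so ΔY = ΔG = −€276 billion.

−€276 billion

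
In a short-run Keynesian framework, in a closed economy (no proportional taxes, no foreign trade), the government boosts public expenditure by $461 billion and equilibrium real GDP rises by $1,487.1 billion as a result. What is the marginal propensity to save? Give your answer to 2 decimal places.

Implied spending multiplier k = ΔY/ΔG = 1,487.1/461 ≈ 3.2258.
Since k = 1/(1 − MPC), MPC = 1 − 1/k = 1 − ΔG/ΔY = 1 − 461/1,487.1 ≈ 0.69.
MPS = 1 − MPC = 0.31.

0.31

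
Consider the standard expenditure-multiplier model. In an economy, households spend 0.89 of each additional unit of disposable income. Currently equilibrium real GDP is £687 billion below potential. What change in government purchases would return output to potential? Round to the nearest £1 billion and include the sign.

Spending multiplier = 1/(1 − MPC) = 1/(1 − 0.89) = 1/0.11 ≈ 9.091.
Need ΔY = +£687 billion, so ΔG = ΔY/k = (+£687 billion) × 0.11 ≈ +£76 billion.
The government should increase government purchases by £76 billion.

+£76 billion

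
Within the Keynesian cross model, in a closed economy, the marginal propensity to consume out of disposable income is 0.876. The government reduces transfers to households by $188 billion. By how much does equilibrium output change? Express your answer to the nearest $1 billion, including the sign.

−$1,328 billion

The transfer change shifts disposable income by −$188 billion, so first-round consumption changes by c·ΔTR = 0.876 × (−$188 billion) = −$164.688 billion.
Expenditure multiplier = 1/(1 − MPC) = 1/(1 − 0.876) = 1/0.124 ≈ 8.065.
The transfer multiplier is c × k ≈ 7.065, so ΔY = k × (c·ΔTR) = (−$164.688 billion) / 0.124 ≈ −$1,328 billion.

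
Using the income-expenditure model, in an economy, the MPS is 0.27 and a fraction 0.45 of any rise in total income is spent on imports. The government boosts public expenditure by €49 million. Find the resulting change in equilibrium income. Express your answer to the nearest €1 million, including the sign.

+€68 million

MPC = 1 − MPS = 1 − 0.27 = 0.73.
Spending multiplier = 1/(1 − c + m) = 1/(1 − 0.73 + 0.45) = 1/0.72 ≈ 1.389.
ΔY = k × ΔG = (+€49 million) / 0.72 ≈ +€68 million.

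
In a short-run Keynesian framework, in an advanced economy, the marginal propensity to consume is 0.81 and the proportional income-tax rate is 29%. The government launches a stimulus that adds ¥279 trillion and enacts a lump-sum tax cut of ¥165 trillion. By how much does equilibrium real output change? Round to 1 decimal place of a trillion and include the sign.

Expenditure multiplier = 1/(1 − c(1−t)) = 1/(1 − 0.81×0.71) = 1/0.4249 ≈ 2.353.
ΔG contributes k·ΔG = (+¥279 trillion) / 0.4249 ≈ +¥656.6 trillion.
ΔT of −¥165 trillion changes first-round spending by −c·ΔT = +¥133.65 trillion, contributing k·(−c·ΔT) = (+¥133.65 trillion) / 0.4249 ≈ +¥314.5 trillion.
Net ΔY = k(ΔG − c·ΔT) = (+¥412.65 trillion) / 0.4249 ≈ +¥971.2 trillion.

+¥971.2 trillion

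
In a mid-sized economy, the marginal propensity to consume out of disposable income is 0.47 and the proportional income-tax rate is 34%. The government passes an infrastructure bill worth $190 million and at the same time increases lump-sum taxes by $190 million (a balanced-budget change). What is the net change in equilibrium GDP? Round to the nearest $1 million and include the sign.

+$146 million

Expenditure multiplier = 1/(1 − c(1−t)) = 1/(1 − 0.47×0.66) = 1/0.6898 ≈ 1.45.
ΔG contributes k·ΔG = (+$190 million) / 0.6898 ≈ +$275.4 million.
ΔT of +$190 million changes first-round spending by −c·ΔT = −$89.3 million, contributing k·(−c·ΔT) = (−$89.3 million) / 0.6898 ≈ −$129.5 million.
Net ΔY = k(ΔG − c·ΔT) = (+$100.7 million) / 0.6898 ≈ +$146 million.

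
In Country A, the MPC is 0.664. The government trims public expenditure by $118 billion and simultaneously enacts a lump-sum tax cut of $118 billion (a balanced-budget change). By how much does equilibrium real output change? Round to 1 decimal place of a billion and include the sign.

Expenditure multiplier = 1/(1 − MPC) = 1/(1 − 0.664) = 1/0.336 ≈ 2.976.
ΔG contributes k·ΔG = (−$118 billion) / 0.336 ≈ −$351.2 billion.
ΔT of −$118 billion changes first-round spending by −c·ΔT = +$78.352 billion, contributing k·(−c·ΔT) = (+$78.352 billion) / 0.336 ≈ +$233.2 billion.
With ΔG = ΔT and no other leakages, the balanced-budget multiplier is 1, so ΔY = ΔG = −$118 billion.

−$118.0 billion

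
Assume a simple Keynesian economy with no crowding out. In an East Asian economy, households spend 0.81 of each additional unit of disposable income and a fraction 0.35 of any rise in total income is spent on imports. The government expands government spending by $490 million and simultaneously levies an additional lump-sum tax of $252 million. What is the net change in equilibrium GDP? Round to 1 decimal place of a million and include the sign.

+$529.4 million

Expenditure multiplier = 1/(1 − c + m) = 1/(1 − 0.81 + 0.35) = 1/0.54 ≈ 1.852.
ΔG contributes k·ΔG = (+$490 million) / 0.54 ≈ +$907.4 million.
ΔT of +$252 million changes first-round spending by −c·ΔT = −$204.12 million, contributing k·(−c·ΔT) = (−$204.12 million) / 0.54 = −$378 million.
Net ΔY = k(ΔG − c·ΔT) = (+$285.88 million) / 0.54 ≈ +$529.4 million.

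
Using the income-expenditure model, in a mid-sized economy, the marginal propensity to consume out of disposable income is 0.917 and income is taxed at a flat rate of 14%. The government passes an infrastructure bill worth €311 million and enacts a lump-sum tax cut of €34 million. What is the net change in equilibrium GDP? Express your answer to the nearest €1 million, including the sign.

+€1,619 million

Expenditure multiplier = 1/(1 − c(1−t)) = 1/(1 − 0.917×0.86) = 1/0.21138 ≈ 4.731.
ΔG contributes k·ΔG = (+€311 million) / 0.21138 ≈ +€1,471.3 million.
ΔT of −€34 million changes first-round spending by −c·ΔT = +€31.178 million, contributing k·(−c·ΔT) = (+€31.178 million) / 0.21138 ≈ +€147.5 million.
Net ΔY = k(ΔG − c·ΔT) = (+€342.178 million) / 0.21138 ≈ +€1,619 million.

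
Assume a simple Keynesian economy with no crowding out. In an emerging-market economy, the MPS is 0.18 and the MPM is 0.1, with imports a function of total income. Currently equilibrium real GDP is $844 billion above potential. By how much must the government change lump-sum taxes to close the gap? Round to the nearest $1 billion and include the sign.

MPC = 1 − MPS = 1 − 0.18 = 0.82.
Spending multiplier = 1/(1 − c + m) = 1/(1 − 0.82 + 0.1) = 1/0.28 ≈ 3.571.
Tax multiplier = −c·k = −0.82/0.28 ≈ −2.929. Need ΔY = −$844 billion, so ΔT = ΔY/(−c·k) = −(−$844 billion) × 0.28 / 0.82 ≈ +$288 billion.
The government should raise lump-sum taxes by $288 billion.

+$288 billion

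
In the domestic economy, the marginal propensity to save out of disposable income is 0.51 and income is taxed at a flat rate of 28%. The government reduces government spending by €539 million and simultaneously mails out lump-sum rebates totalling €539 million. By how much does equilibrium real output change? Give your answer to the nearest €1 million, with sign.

−€425 million

MPC = 1 − MPS = 1 − 0.51 = 0.49.
Expenditure multiplier = 1/(1 − c(1−t)) = 1/(1 − 0.49×0.72) = 1/0.6472 ≈ 1.545.
ΔG contributes k·ΔG = (−€539 million) / 0.6472 ≈ −€832.8 million.
ΔT of −€539 million changes first-round spending by −c·ΔT = +€264.11 million, contributing k·(−c·ΔT) = (+€264.11 million) / 0.6472 ≈ +€408.1 million.
Net ΔY = k(ΔG − c·ΔT) = (−€274.89 million) / 0.6472 ≈ −€425 million.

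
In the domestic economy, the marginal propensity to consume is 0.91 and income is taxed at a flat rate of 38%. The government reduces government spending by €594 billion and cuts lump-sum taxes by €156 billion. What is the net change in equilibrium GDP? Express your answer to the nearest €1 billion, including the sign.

Expenditure multiplier = 1/(1 − c(1−t)) = 1/(1 − 0.91×0.62) = 1/0.4358 ≈ 2.295.
ΔG contributes k·ΔG = (−€594 billion) / 0.4358 ≈ −€1,363 billion.
ΔT of −€156 billion changes first-round spending by −c·ΔT = +€141.96 billion, contributing k·(−c·ΔT) = (+€141.96 billion) / 0.4358 ≈ +€325.7 billion.
Net ΔY = k(ΔG − c·ΔT) = (−€452.04 billion) / 0.4358 ≈ −€1,037 billion.

−€1,037 billion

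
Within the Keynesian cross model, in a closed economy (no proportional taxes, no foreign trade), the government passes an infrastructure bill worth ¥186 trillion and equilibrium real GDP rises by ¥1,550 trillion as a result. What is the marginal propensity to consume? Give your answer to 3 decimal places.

Implied spending multiplier k = ΔY/ΔG = 1,550/186 ≈ 8.3333.
Since k = 1/(1 − MPC), MPC = 1 − 1/k = 1 − ΔG/ΔY = 1 − 186/1,550 = 0.880.

0.880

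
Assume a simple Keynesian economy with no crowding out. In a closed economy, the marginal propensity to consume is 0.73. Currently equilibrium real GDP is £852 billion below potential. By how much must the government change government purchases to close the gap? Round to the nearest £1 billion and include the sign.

Spending multiplier = 1/(1 − MPC) = 1/(1 − 0.73) = 1/0.27 ≈ 3.704.
Need ΔY = +£852 billion, so ΔG = ΔY/k = (+£852 billion) × 0.27 ≈ +£230 billion.
The government should increase government purchases by £230 billion.

+£230 billion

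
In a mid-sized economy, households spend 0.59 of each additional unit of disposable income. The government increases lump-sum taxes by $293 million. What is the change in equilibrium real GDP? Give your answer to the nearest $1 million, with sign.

−$422 million

A lump-sum tax change of +$293 million shifts disposable income by −$293 million; first-round consumption changes by −c × ΔT = −0.59 × (+$293 million) = −$172.87 million.
Expenditure multiplier = 1/(1 − MPC) = 1/(1 − 0.59) = 1/0.41 ≈ 2.439.
The tax multiplier is −c × k ≈ −1.439, so ΔY = k × (−c·ΔT) = (−$172.87 million) / 0.41 ≈ −$422 million.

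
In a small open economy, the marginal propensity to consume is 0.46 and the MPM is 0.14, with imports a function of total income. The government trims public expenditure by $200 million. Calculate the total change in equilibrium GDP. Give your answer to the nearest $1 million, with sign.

−$294 million

Expenditure multiplier = 1/(1 − c + m) = 1/(1 − 0.46 + 0.14) = 1/0.68 ≈ 1.471.
ΔY = k × ΔG = (−$200 million) / 0.68 ≈ −$294 million.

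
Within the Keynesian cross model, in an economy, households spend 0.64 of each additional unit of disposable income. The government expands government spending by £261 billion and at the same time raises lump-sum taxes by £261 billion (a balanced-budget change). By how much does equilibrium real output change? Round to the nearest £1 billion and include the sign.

Expenditure multiplier = 1/(1 − MPC) = 1/(1 − 0.64) = 1/0.36 ≈ 2.778.
ΔG contributes k·ΔG = (+£261 billion) / 0.36 = +£725 billion.
ΔT of +£261 billion changes first-round spending by −c·ΔT = −£167.04 billion, contributing k·(−c·ΔT) = (−£167.04 billion) / 0.36 = −£464 billion.
With ΔG = ΔT and no other leakages, the balanced-budget multiplier is 1, so ΔY = ΔG = +£261 billion.

+£261 billion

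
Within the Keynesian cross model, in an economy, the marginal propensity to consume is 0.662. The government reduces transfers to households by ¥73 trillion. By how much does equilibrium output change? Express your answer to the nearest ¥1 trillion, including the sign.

−¥143 trillion

The transfer change shifts disposable income by −¥73 trillion, so first-round consumption changes by c·ΔTR = 0.662 × (−¥73 trillion) = −¥48.326 trillion.
Expenditure multiplier = 1/(1 − MPC) = 1/(1 − 0.662) = 1/0.338 ≈ 2.959.
The transfer multiplier is c × k ≈ 1.959, so ΔY = k × (c·ΔTR) = (−¥48.326 trillion) / 0.338 ≈ −¥143 trillion.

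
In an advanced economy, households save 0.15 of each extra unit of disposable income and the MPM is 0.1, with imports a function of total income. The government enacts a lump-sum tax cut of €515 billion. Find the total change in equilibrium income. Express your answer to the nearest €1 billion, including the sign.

MPC = 1 − MPS = 1 − 0.15 = 0.85.
A lump-sum tax change of −€515 billion shifts disposable income by +€515 billion; first-round consumption changes by −c × ΔT = −0.85 × (−€515 billion) = +€437.75 billion.
Expenditure multiplier = 1/(1 − c + m) = 1/(1 − 0.85 + 0.1) = 1/0.25 = 4.
The tax multiplier is −c × k = −3.4, so ΔY = k × (−c·ΔT) = (+€437.75 billion) / 0.25 = +€1,751 billion.

+€1,751 billion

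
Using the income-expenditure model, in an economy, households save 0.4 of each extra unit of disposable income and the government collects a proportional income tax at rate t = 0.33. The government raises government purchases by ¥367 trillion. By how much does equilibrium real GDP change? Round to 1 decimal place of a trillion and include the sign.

MPC = 1 − MPS = 1 − 0.4 = 0.6.
Government-spending multiplier = 1/(1 − c(1−t)) = 1/(1 − 0.6×0.67) = 1/0.598 ≈ 1.672.
ΔY = k × ΔG = (+¥367 trillion) / 0.598 ≈ +¥613.7 trillion.

+¥613.7 trillion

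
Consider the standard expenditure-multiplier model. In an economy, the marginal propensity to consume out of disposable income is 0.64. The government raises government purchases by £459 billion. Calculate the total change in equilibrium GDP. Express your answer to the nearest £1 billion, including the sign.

+£1,275 billion

Spending multiplier = 1/(1 − MPC) = 1/(1 − 0.64) = 1/0.36 ≈ 2.778.
ΔY = k × ΔG = (+£459 billion) / 0.36 = +£1,275 billion.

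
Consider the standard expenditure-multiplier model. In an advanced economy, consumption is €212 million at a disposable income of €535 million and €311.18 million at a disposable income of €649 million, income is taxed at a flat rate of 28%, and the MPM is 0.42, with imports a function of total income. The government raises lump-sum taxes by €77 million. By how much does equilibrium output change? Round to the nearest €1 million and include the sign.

−€84 million

MPC = ΔC/ΔYd = (311.18 − 212)/(649 − 535) = 99.18/114 = 0.87.
A lump-sum tax change of +€77 million shifts disposable income by −€77 million; first-round consumption changes by −c × ΔT = −0.87 × (+€77 million) = −€66.99 million.
Expenditure multiplier = 1/(1 − c(1−t) + m) = 1/(1 − 0.87×0.72 + 0.42) = 1/0.7936 ≈ 1.26.
The tax multiplier is −c × k ≈ −1.096, so ΔY = k × (−c·ΔT) = (−€66.99 million) / 0.7936 ≈ −€84 million.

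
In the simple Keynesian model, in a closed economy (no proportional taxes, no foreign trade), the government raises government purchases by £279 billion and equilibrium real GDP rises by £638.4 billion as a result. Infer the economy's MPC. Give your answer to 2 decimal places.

Implied spending multiplier k = ΔY/ΔG = 638.4/279 ≈ 2.2882.
Since k = 1/(1 − MPC), MPC = 1 − 1/k = 1 − ΔG/ΔY = 1 − 279/638.4 ≈ 0.56.

0.56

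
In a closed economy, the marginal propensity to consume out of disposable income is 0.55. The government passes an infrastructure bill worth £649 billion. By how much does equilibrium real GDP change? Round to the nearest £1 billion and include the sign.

+£1,442 billion

Government-spending multiplier = 1/(1 − MPC) = 1/(1 − 0.55) = 1/0.45 ≈ 2.222.
ΔY = k × ΔG = (+£649 billion) / 0.45 ≈ +£1,442 billion.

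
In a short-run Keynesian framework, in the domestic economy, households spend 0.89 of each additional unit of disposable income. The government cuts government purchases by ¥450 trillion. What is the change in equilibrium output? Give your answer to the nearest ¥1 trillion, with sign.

Government-spending multiplier = 1/(1 − MPC) = 1/(1 − 0.89) = 1/0.11 ≈ 9.091.
ΔY = k × ΔG = (−¥450 trillion) / 0.11 ≈ −¥4,091 trillion.

−¥4,091 trillion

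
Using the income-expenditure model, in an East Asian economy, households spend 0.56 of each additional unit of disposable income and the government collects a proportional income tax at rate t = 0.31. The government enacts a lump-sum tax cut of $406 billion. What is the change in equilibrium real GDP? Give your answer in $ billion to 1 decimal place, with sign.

+$370.5 billion

A lump-sum tax change of −$406 billion shifts disposable income by +$406 billion; first-round consumption changes by −c × ΔT = −0.56 × (−$406 billion) = +$227.36 billion.
Expenditure multiplier = 1/(1 − c(1−t)) = 1/(1 − 0.56×0.69) = 1/0.6136 ≈ 1.63.
The tax multiplier is −c × k ≈ −0.913, so ΔY = k × (−c·ΔT) = (+$227.36 billion) / 0.6136 ≈ +$370.5 billion.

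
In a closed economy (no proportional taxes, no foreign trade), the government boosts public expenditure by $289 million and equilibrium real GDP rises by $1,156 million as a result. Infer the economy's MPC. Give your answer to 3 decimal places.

Implied spending multiplier k = ΔY/ΔG = 1,156/289 = 4.
Since k = 1/(1 − MPC), MPC = 1 − 1/k = 1 − ΔG/ΔY = 1 − 289/1,156 = 0.750.

0.750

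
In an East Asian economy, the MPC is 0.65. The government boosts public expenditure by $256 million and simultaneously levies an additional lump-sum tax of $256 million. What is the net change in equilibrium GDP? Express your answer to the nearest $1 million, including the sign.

+$256 million

Expenditure multiplier = 1/(1 − MPC) = 1/(1 − 0.65) = 1/0.35 ≈ 2.857.
ΔG contributes k·ΔG = (+$256 million) / 0.35 ≈ +$731.4 million.
ΔT of +$256 million changes first-round spending by −c·ΔT = −$166.4 million, contributing k·(−c·ΔT) = (−$166.4 million) / 0.35 ≈ −$475.4 million.
With ΔG = ΔT and no other leakages, the balanced-budget multiplier is 1, so ΔY = ΔG = +$256 million.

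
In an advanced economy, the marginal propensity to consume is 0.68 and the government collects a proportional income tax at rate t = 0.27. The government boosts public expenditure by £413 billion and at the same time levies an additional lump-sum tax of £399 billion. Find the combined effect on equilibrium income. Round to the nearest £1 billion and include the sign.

Expenditure multiplier = 1/(1 − c(1−t)) = 1/(1 − 0.68×0.73) = 1/0.5036 ≈ 1.986.
ΔG contributes k·ΔG = (+£413 billion) / 0.5036 ≈ +£820.1 billion.
ΔT of +£399 billion changes first-round spending by −c·ΔT = −£271.32 billion, contributing k·(−c·ΔT) = (−£271.32 billion) / 0.5036 ≈ −£538.8 billion.
Net ΔY = k(ΔG − c·ΔT) = (+£141.68 billion) / 0.5036 ≈ +£281 billion.

+£281 billion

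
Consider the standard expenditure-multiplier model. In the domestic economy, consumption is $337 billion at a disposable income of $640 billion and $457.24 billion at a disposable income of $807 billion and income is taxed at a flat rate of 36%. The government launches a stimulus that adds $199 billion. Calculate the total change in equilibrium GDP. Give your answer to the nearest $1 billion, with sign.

MPC = ΔC/ΔYd = (457.24 − 337)/(807 − 640) = 120.24/167 = 0.72.
Expenditure multiplier = 1/(1 − c(1−t)) = 1/(1 − 0.72×0.64) = 1/0.5392 ≈ 1.855.
ΔY = k × ΔG = (+$199 billion) / 0.5392 ≈ +$369 billion.

+$369 billion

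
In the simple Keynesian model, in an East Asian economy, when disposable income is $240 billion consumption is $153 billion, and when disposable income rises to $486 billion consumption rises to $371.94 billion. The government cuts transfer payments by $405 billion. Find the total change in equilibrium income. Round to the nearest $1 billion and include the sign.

−$3,277 billion

MPC = ΔC/ΔYd = (371.94 − 153)/(486 − 240) = 218.94/246 = 0.89.
The transfer change shifts disposable income by −$405 billion, so first-round consumption changes by c·ΔTR = 0.89 × (−$405 billion) = −$360.45 billion.
Expenditure multiplier = 1/(1 − MPC) = 1/(1 − 0.89) = 1/0.11 ≈ 9.091.
The transfer multiplier is c × k ≈ 8.091, so ΔY = k × (c·ΔTR) = (−$360.45 billion) / 0.11 ≈ −$3,277 billion.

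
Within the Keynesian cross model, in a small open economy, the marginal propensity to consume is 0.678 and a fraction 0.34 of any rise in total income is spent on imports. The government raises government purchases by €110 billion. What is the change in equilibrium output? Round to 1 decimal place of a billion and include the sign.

+€166.2 billion

Government-spending multiplier = 1/(1 − c + m) = 1/(1 − 0.678 + 0.34) = 1/0.662 ≈ 1.511.
ΔY = k × ΔG = (+€110 billion) / 0.662 ≈ +€166.2 billion.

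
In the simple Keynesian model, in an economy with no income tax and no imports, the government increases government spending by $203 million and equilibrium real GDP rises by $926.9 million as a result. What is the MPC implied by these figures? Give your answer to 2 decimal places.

0.78

Implied spending multiplier k = ΔY/ΔG = 926.9/203 ≈ 4.566.
Since k = 1/(1 − MPC), MPC = 1 − 1/k = 1 − ΔG/ΔY = 1 − 203/926.9 ≈ 0.78.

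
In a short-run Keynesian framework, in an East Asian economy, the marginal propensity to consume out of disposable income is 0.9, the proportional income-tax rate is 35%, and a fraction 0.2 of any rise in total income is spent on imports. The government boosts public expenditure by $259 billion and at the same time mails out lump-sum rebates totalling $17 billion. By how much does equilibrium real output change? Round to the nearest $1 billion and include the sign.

+$446 billion

Expenditure multiplier = 1/(1 − c(1−t) + m) = 1/(1 − 0.9×0.65 + 0.2) = 1/0.615 ≈ 1.626.
ΔG contributes k·ΔG = (+$259 billion) / 0.615 ≈ +$421.1 billion.
ΔT of −$17 billion changes first-round spending by −c·ΔT = +$15.3 billion, contributing k·(−c·ΔT) = (+$15.3 billion) / 0.615 ≈ +$24.9 billion.
Net ΔY = k(ΔG − c·ΔT) = (+$274.3 billion) / 0.615 ≈ +$446 billion.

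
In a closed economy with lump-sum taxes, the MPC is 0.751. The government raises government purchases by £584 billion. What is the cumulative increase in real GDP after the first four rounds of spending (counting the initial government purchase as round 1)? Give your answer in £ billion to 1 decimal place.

Round 1 adds ΔG = £584 billion; each later round is MPC = 0.751 times the previous.
After 4 rounds: 584 + 438.584 + 329.376584 + 247.361814584 = ΔG·(1 − c^4)/(1 − c) = 584 × (1 − 0.318097128001)/0.249 ≈ £1,599.3 billion.

£1,599.3 billion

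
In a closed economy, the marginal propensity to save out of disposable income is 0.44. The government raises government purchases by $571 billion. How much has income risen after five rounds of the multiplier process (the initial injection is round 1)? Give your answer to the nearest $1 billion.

MPC = 1 − MPS = 1 − 0.44 = 0.56.
Round 1 adds ΔG = $571 billion; each later round is MPC = 0.56 times the previous.
After 5 rounds: 571 + 319.76 + 179.0656 + 100.276736 + 56.15497216 = ΔG·(1 − c^5)/(1 − c) = 571 × (1 − 0.0550731776)/0.44 ≈ $1,226 billion.

$1,226 billion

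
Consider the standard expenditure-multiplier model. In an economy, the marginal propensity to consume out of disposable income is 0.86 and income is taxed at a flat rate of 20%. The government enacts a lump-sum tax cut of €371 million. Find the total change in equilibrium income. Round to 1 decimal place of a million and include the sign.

+€1,022.6 million

A lump-sum tax change of −€371 million shifts disposable income by +€371 million; first-round consumption changes by −c × ΔT = −0.86 × (−€371 million) = +€319.06 million.
Expenditure multiplier = 1/(1 − c(1−t)) = 1/(1 − 0.86×0.8) = 1/0.312 ≈ 3.205.
The tax multiplier is −c × k ≈ −2.756, so ΔY = k × (−c·ΔT) = (+€319.06 million) / 0.312 ≈ +€1,022.6 million.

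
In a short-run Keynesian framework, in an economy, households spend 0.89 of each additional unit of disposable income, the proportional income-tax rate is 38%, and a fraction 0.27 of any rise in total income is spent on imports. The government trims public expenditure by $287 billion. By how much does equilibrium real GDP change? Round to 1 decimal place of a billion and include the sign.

Spending multiplier = 1/(1 − c(1−t) + m) = 1/(1 − 0.89×0.62 + 0.27) = 1/0.7182 ≈ 1.392.
ΔY = k × ΔG = (−$287 billion) / 0.7182 ≈ −$399.6 billion.

−$399.6 billion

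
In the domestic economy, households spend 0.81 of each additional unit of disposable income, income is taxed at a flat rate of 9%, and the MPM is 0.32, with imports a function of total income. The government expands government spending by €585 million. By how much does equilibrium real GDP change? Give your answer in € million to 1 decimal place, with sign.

+€1,003.6 million

Spending multiplier = 1/(1 − c(1−t) + m) = 1/(1 − 0.81×0.91 + 0.32) = 1/0.5829 ≈ 1.716.
ΔY = k × ΔG = (+€585 million) / 0.5829 ≈ +€1,003.6 million.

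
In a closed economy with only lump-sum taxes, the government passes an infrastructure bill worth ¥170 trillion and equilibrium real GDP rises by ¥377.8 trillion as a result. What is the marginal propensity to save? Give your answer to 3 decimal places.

0.450

Implied spending multiplier k = ΔY/ΔG = 377.8/170 ≈ 2.2224.
Since k = 1/(1 − MPC), MPC = 1 − 1/k = 1 − ΔG/ΔY = 1 − 170/377.8 ≈ 0.550.
MPS = 1 − MPC = 0.450.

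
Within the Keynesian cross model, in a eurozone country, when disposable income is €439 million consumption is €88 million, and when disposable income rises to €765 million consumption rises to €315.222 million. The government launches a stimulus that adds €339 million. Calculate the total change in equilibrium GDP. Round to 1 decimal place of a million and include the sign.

+€1,118.8 million

MPC = ΔC/ΔYd = (315.222 − 88)/(765 − 439) = 227.222/326 = 0.697.
Spending multiplier = 1/(1 − MPC) = 1/(1 − 0.697) = 1/0.303 ≈ 3.3.
ΔY = k × ΔG = (+€339 million) / 0.303 ≈ +€1,118.8 million.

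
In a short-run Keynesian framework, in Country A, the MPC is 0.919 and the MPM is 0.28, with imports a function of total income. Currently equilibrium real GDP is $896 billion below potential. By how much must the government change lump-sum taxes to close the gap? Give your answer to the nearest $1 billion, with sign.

Spending multiplier = 1/(1 − c + m) = 1/(1 − 0.919 + 0.28) = 1/0.361 ≈ 2.77.
Tax multiplier = −c·k = −0.919/0.361 ≈ −2.546. Need ΔY = +$896 billion, so ΔT = ΔY/(−c·k) = −(+$896 billion) × 0.361 / 0.919 ≈ −$352 billion.
The government should cut lump-sum taxes by $352 billion.

−$352 billion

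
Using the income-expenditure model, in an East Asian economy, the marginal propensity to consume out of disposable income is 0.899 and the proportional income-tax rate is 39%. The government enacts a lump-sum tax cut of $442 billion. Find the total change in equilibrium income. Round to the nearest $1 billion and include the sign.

A lump-sum tax change of −$442 billion shifts disposable income by +$442 billion; first-round consumption changes by −c × ΔT = −0.899 × (−$442 billion) = +$397.358 billion.
Expenditure multiplier = 1/(1 − c(1−t)) = 1/(1 − 0.899×0.61) = 1/0.45161 ≈ 2.214.
The tax multiplier is −c × k ≈ −1.991, so ΔY = k × (−c·ΔT) = (+$397.358 billion) / 0.45161 ≈ +$880 billion.

+$880 billion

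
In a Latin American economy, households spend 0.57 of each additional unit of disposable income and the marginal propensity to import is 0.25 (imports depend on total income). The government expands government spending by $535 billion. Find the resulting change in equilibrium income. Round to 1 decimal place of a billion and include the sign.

+$786.8 billion

Spending multiplier = 1/(1 − c + m) = 1/(1 − 0.57 + 0.25) = 1/0.68 ≈ 1.471.
ΔY = k × ΔG = (+$535 billion) / 0.68 ≈ +$786.8 billion.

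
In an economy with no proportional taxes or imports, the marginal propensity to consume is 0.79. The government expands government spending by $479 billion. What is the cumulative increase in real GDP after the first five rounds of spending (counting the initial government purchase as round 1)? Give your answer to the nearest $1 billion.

Round 1 adds ΔG = $479 billion; each later round is MPC = 0.79 times the previous.
After 5 rounds: 479 + 378.41 + 298.9439 + 236.165681 + 186.57088799 = ΔG·(1 − c^5)/(1 − c) = 479 × (1 − 0.3077056399)/0.21 ≈ $1,579 billion.

$1,579 billion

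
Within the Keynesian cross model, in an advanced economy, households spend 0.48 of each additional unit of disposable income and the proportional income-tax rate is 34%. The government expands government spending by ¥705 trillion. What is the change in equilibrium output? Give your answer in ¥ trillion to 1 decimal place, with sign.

+¥1,031.9 trillion

Government-spending multiplier = 1/(1 − c(1−t)) = 1/(1 − 0.48×0.66) = 1/0.6832 ≈ 1.464.
ΔY = k × ΔG = (+¥705 trillion) / 0.6832 ≈ +¥1,031.9 trillion.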